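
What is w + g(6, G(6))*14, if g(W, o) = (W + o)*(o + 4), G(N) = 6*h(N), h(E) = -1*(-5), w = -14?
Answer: 17122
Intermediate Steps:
h(E) = 5
G(N) = 30 (G(N) = 6*5 = 30)
g(W, o) = (4 + o)*(W + o) (g(W, o) = (W + o)*(4 + o) = (4 + o)*(W + o))
w + g(6, G(6))*14 = -14 + (30**2 + 4*6 + 4*30 + 6*30)*14 = -14 + (900 + 24 + 120 + 180)*14 = -14 + 1224*14 = -14 + 17136 = 17122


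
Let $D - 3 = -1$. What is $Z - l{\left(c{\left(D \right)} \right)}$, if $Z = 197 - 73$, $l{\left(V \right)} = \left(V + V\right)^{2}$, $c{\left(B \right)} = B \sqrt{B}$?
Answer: $92$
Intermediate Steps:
$D = 2$ ($D = 3 - 1 = 2$)
$c{\left(B \right)} = B^{\frac{3}{2}}$
$l{\left(V \right)} = 4 V^{2}$ ($l{\left(V \right)} = \left(2 V\right)^{2} = 4 V^{2}$)
$Z = 124$
$Z - l{\left(c{\left(D \right)} \right)} = 124 - 4 \left(2^{\frac{3}{2}}\right)^{2} = 124 - 4 \left(2 \sqrt{2}\right)^{2} = 124 - 4 \cdot 8 = 124 - 32 = 92$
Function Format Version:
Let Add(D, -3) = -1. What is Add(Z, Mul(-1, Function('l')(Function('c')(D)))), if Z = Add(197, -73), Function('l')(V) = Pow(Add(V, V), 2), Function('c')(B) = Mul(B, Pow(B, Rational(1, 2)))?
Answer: 92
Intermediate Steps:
D = 2 (D = Add(3, -1) = 2)
Function('c')(B) = Pow(B, Rational(3, 2))
Function('l')(V) = Mul(4, Pow(V, 2)) (Function('l')(V) = Pow(Mul(2, V), 2) = Mul(4, Pow(V, 2)))
Z = 124
Add(Z, Mul(-1, Function('l')(Function('c')(D)))) = Add(124, Mul(-1, Mul(4, Pow(Pow(2, Rational(3, 2)), 2)))) = Add(124, Mul(-1, Mul(4, Pow(Mul(2, Pow(2, Rational(1, 2))), 2)))) = Add(124, Mul(-1, Mul(4, 8))) = Add(124, Mul(-1, 32)) = Add(124, -32) = 92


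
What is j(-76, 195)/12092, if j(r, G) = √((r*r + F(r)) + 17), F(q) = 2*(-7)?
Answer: √5779/12092 ≈ 0.0062868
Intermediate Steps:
F(q) = -14
j(r, G) = √(3 + r²) (j(r, G) = √((r*r - 14) + 17) = √((r² - 14) + 17) = √((-14 + r²) + 17) = √(3 + r²))
j(-76, 195)/12092 = √(3 + (-76)²)/12092 = √(3 + 5776)*(1/12092) = √5779*(1/12092) = √5779/12092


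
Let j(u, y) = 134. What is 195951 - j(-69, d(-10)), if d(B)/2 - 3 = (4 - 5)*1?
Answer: 195817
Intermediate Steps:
d(B) = 4 (d(B) = 6 + 2*((4 - 5)*1) = 6 + 2*(-1*1) = 6 + 2*(-1) = 6 - 2 = 4)
195951 - j(-69, d(-10)) = 195951 - 1*134 = 195951 - 134 = 195817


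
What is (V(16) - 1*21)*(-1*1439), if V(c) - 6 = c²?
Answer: -346799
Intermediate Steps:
V(c) = 6 + c²
(V(16) - 1*21)*(-1*1439) = ((6 + 16²) - 1*21)*(-1*1439) = ((6 + 256) - 21)*(-1439) = (262 - 21)*(-1439) = 241*(-1439) = -346799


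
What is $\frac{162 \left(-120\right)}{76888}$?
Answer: $- \frac{2430}{9611} \approx -0.25284$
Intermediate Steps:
$\frac{162 \left(-120\right)}{76888} = \left(-19440\right) \frac{1}{76888} = - \frac{2430}{9611}$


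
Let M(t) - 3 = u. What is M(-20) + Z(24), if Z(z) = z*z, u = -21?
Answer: 558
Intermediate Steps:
Z(z) = z²
M(t) = -18 (M(t) = 3 - 21 = -18)
M(-20) + Z(24) = -18 + 24² = -18 + 576 = 558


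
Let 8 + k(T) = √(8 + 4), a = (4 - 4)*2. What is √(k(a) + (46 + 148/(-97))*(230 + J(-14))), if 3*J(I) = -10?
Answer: √(94775208 + 18818*√3)/97 ≈ 100.38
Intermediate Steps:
J(I) = -10/3 (J(I) = (⅓)*(-10) = -10/3)
a = 0 (a = 0*2 = 0)
k(T) = -8 + 2*√3 (k(T) = -8 + √(8 + 4) = -8 + √12 = -8 + 2*√3)
√(k(a) + (46 + 148/(-97))*(230 + J(-14))) = √((-8 + 2*√3) + (46 + 148/(-97))*(230 - 10/3)) = √((-8 + 2*√3) + (46 + 148*(-1/97))*(680/3)) = √((-8 + 2*√3) + (46 - 148/97)*(680/3)) = √((-8 + 2*√3) + (4314/97)*(680/3)) = √((-8 + 2*√3) + 977840/97) = √(977064/97 + 2*√3)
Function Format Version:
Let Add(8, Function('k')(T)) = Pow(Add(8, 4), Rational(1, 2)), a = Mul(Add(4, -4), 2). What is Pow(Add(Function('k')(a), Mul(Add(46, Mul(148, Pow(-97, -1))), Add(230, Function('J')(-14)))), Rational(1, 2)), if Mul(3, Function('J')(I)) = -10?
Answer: Mul(Rational(1, 97), Pow(Add(94775208, Mul(18818, Pow(3, Rational(1, 2)))), Rational(1, 2))) ≈ 100.38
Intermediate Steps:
Function('J')(I) = Rational(-10, 3) (Function('J')(I) = Mul(Rational(1, 3), -10) = Rational(-10, 3))
a = 0 (a = Mul(0, 2) = 0)
Function('k')(T) = Add(-8, Mul(2, Pow(3, Rational(1, 2)))) (Function('k')(T) = Add(-8, Pow(Add(8, 4), Rational(1, 2))) = Add(-8, Pow(12, Rational(1, 2))) = Add(-8, Mul(2, Pow(3, Rational(1, 2)))))
Pow(Add(Function('k')(a), Mul(Add(46, Mul(148, Pow(-97, -1))), Add(230, Function('J')(-14)))), Rational(1, 2)) = Pow(Add(Add(-8, Mul(2, Pow(3, Rational(1, 2)))), Mul(Add(46, Mul(148, Pow(-97, -1))), Add(230, Rational(-10, 3)))), Rational(1, 2)) = Pow(Add(Add(-8, Mul(2, Pow(3, Rational(1, 2)))), Mul(Add(46, Mul(148, Rational(-1, 97))), Rational(680, 3))), Rational(1, 2)) = Pow(Add(Add(-8, Mul(2, Pow(3, Rational(1, 2)))), Mul(Add(46, Rational(-148, 97)), Rational(680, 3))), Rational(1, 2)) = Pow(Add(Add(-8, Mul(2, Pow(3, Rational(1, 2)))), Mul(Rational(4314, 97), Rational(680, 3))), Rational(1, 2)) = Pow(Add(Add(-8, Mul(2, Pow(3, Rational(1, 2)))), Rational(977840, 97)), Rational(1, 2)) = Pow(Add(Rational(977064, 97), Mul(2, Pow(3, Rational(1, 2)))), Rational(1, 2))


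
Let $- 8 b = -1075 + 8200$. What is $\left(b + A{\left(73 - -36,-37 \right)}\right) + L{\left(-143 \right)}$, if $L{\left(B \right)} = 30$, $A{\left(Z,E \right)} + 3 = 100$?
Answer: $- \frac{6109}{8} \approx -763.63$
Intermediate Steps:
$A{\left(Z,E \right)} = 97$ ($A{\left(Z,E \right)} = -3 + 100 = 97$)
$b = - \frac{7125}{8}$ ($b = - \frac{-1075 + 8200}{8} = \left(- \frac{1}{8}\right) 7125 = - \frac{7125}{8} \approx -890.63$)
$\left(b + A{\left(73 - -36,-37 \right)}\right) + L{\left(-143 \right)} = \left(- \frac{7125}{8} + 97\right) + 30 = - \frac{6349}{8} + 30 = - \frac{6109}{8}$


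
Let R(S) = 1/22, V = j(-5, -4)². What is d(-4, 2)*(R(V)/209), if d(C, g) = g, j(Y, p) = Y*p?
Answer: 1/2299 ≈ 0.00043497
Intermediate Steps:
V = 400 (V = (-5*(-4))² = 20² = 400)
R(S) = 1/22
d(-4, 2)*(R(V)/209) = 2*((1/22)/209) = 2*((1/22)*(1/209)) = 2*(1/4598) = 1/2299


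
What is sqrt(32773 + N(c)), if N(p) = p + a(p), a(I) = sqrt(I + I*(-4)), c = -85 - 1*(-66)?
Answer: sqrt(32754 + sqrt(57)) ≈ 181.00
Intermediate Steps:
c = -19 (c = -85 + 66 = -19)
a(I) = sqrt(3)*sqrt(-I) (a(I) = sqrt(I - 4*I) = sqrt(-3*I) = sqrt(3)*sqrt(-I))
N(p) = p + sqrt(3)*sqrt(-p)
sqrt(32773 + N(c)) = sqrt(32773 + (-19 + sqrt(3)*sqrt(-1*(-19)))) = sqrt(32773 + (-19 + sqrt(3)*sqrt(19))) = sqrt(32773 + (-19 + sqrt(57))) = sqrt(32754 + sqrt(57))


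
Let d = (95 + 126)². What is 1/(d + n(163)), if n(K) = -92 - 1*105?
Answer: 1/48644 ≈ 2.0558e-5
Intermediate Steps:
n(K) = -197 (n(K) = -92 - 105 = -197)
d = 48841 (d = 221² = 48841)
1/(d + n(163)) = 1/(48841 - 197) = 1/48644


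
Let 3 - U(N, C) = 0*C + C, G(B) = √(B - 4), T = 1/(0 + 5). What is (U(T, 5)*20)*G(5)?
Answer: -40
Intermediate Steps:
T = ⅕ (T = 1/5 = ⅕ ≈ 0.20000)
G(B) = √(-4 + B)
U(N, C) = 3 - C (U(N, C) = 3 - (0*C + C) = 3 - (0 + C) = 3 - C)
(U(T, 5)*20)*G(5) = ((3 - 1*5)*20)*√(-4 + 5) = ((3 - 5)*20)*√1 = -2*20*1 = -40*1 = -40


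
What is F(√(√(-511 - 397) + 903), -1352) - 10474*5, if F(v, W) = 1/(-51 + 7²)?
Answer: -104741/2 ≈ -52371.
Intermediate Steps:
F(v, W) = -½ (F(v, W) = 1/(-51 + 49) = 1/(-2) = -½)
F(√(√(-511 - 397) + 903), -1352) - 10474*5 = -½ - 10474*5 = -½ - 1*52370 = -½ - 52370 = -104741/2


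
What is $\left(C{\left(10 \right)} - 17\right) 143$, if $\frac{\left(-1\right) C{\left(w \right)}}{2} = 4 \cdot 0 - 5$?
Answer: $-1001$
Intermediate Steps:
$C{\left(w \right)} = 10$ ($C{\left(w \right)} = - 2 \left(4 \cdot 0 - 5\right) = - 2 \left(0 - 5\right) = \left(-2\right) \left(-5\right) = 10$)
$\left(C{\left(10 \right)} - 17\right) 143 = \left(10 - 17\right) 143 = \left(-7\right) 143 = -1001$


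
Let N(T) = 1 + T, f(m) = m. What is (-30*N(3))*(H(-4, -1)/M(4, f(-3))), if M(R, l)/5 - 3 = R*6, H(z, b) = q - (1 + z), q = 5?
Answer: -64/9 ≈ -7.1111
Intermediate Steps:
H(z, b) = 4 - z (H(z, b) = 5 - (1 + z) = 5 + (-1 - z) = 4 - z)
M(R, l) = 15 + 30*R (M(R, l) = 15 + 5*(R*6) = 15 + 5*(6*R) = 15 + 30*R)
(-30*N(3))*(H(-4, -1)/M(4, f(-3))) = (-30*(1 + 3))*((4 - 1*(-4))/(15 + 30*4)) = (-30*4)*((4 + 4)/(15 + 120)) = -960/135 = -120*8/135 = -64/9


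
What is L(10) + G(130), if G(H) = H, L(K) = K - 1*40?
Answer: 100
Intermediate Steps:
L(K) = -40 + K (L(K) = K - 40 = -40 + K)
L(10) + G(130) = (-40 + 10) + 130 = -30 + 130 = 100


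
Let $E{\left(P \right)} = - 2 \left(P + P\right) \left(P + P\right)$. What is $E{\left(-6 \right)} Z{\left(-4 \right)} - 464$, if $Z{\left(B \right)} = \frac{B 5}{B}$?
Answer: $-1904$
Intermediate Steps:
$Z{\left(B \right)} = 5$ ($Z{\left(B \right)} = \frac{5 B}{B} = 5$)
$E{\left(P \right)} = - 8 P^{2}$ ($E{\left(P \right)} = - 2 \cdot 2 P 2 P = - 2 \cdot 4 P^{2} = - 8 P^{2}$)
$E{\left(-6 \right)} Z{\left(-4 \right)} - 464 = - 8 \left(-6\right)^{2} \cdot 5 - 464 = \left(-8\right) 36 \cdot 5 - 464 = \left(-288\right) 5 - 464 = -1440 - 464 = -1904$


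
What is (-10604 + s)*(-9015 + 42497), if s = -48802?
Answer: -1989031692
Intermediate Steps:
(-10604 + s)*(-9015 + 42497) = (-10604 - 48802)*(-9015 + 42497) = -59406*33482 = -1989031692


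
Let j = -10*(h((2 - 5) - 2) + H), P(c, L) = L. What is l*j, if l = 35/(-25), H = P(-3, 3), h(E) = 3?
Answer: 84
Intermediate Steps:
H = 3
j = -60 (j = -10*(3 + 3) = -10*6 = -60)
l = -7/5 (l = 35*(-1/25) = -7/5 ≈ -1.4000)
l*j = -7/5*(-60) = 84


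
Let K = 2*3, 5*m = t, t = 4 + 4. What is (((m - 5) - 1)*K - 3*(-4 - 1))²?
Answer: 3249/25 ≈ 129.96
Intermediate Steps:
t = 8
m = 8/5 (m = (⅕)*8 = 8/5 ≈ 1.6000)
K = 6
(((m - 5) - 1)*K - 3*(-4 - 1))² = (((8/5 - 5) - 1)*6 - 3*(-4 - 1))² = ((-17/5 - 1)*6 - 3*(-5))² = (-22/5*6 + 15)² = (-132/5 + 15)² = (-57/5)² = 3249/25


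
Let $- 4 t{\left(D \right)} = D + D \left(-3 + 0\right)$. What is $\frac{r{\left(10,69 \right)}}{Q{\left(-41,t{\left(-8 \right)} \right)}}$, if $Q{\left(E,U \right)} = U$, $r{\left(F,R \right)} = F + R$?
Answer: $- \frac{79}{4} \approx -19.75$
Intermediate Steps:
$t{\left(D \right)} = \frac{D}{2}$ ($t{\left(D \right)} = - \frac{D + D \left(-3 + 0\right)}{4} = - \frac{D + D \left(-3\right)}{4} = - \frac{D - 3 D}{4} = - \frac{\left(-2\right) D}{4} = \frac{D}{2}$)
$\frac{r{\left(10,69 \right)}}{Q{\left(-41,t{\left(-8 \right)} \right)}} = \frac{10 + 69}{\frac{1}{2} \left(-8\right)} = \frac{79}{-4} = 79 \left(- \frac{1}{4}\right) = - \frac{79}{4}$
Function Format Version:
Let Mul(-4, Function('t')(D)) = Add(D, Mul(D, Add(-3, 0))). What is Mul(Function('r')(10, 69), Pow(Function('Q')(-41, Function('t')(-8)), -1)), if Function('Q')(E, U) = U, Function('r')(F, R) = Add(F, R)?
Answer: Rational(-79, 4) ≈ -19.750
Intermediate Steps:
Function('t')(D) = Mul(Rational(1, 2), D) (Function('t')(D) = Mul(Rational(-1, 4), Add(D, Mul(D, Add(-3, 0)))) = Mul(Rational(-1, 4), Add(D, Mul(D, -3))) = Mul(Rational(-1, 4), Add(D, Mul(-3, D))) = Mul(Rational(-1, 4), Mul(-2, D)) = Mul(Rational(1, 2), D))
Mul(Function('r')(10, 69), Pow(Function('Q')(-41, Function('t')(-8)), -1)) = Mul(Add(10, 69), Pow(Mul(Rational(1, 2), -8), -1)) = Mul(79, Pow(-4, -1)) = Mul(79, Rational(-1, 4)) = Rational(-79, 4)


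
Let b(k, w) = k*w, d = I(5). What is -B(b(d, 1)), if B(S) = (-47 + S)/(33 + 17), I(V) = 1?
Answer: 23/25 ≈ 0.92000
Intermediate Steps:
d = 1
B(S) = -47/50 + S/50 (B(S) = (-47 + S)/50 = (-47 + S)*(1/50) = -47/50 + S/50)
-B(b(d, 1)) = -(-47/50 + (1*1)/50) = -(-47/50 + (1/50)*1) = -(-47/50 + 1/50) = -1*(-23/25) = 23/25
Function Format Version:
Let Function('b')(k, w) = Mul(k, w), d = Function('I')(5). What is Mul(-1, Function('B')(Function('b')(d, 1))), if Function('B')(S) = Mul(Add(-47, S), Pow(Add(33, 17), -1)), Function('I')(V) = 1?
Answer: Rational(23, 25) ≈ 0.92000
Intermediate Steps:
d = 1
Function('B')(S) = Add(Rational(-47, 50), Mul(Rational(1, 50), S)) (Function('B')(S) = Mul(Add(-47, S), Pow(50, -1)) = Mul(Add(-47, S), Rational(1, 50)) = Add(Rational(-47, 50), Mul(Rational(1, 50), S)))
Mul(-1, Function('B')(Function('b')(d, 1))) = Mul(-1, Add(Rational(-47, 50), Mul(Rational(1, 50), Mul(1, 1)))) = Mul(-1, Add(Rational(-47, 50), Mul(Rational(1, 50), 1))) = Mul(-1, Add(Rational(-47, 50), Rational(1, 50))) = Mul(-1, Rational(-23, 25)) = Rational(23, 25)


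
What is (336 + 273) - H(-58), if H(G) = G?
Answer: 667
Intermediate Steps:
(336 + 273) - H(-58) = (336 + 273) - 1*(-58) = 609 + 58 = 667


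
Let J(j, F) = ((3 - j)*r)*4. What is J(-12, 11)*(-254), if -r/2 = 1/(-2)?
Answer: -15240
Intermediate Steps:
r = 1 (r = -2/(-2) = -2*(-1/2) = 1)
J(j, F) = 12 - 4*j (J(j, F) = ((3 - j)*1)*4 = (3 - j)*4 = 12 - 4*j)
J(-12, 11)*(-254) = (12 - 4*(-12))*(-254) = (12 + 48)*(-254) = 60*(-254) = -15240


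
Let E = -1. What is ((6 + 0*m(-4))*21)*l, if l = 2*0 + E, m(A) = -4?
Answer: -126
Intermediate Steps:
l = -1 (l = 2*0 - 1 = 0 - 1 = -1)
((6 + 0*m(-4))*21)*l = ((6 + 0*(-4))*21)*(-1) = ((6 + 0)*21)*(-1) = (6*21)*(-1) = 126*(-1) = -126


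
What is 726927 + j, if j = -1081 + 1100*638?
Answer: 1427646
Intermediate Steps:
j = 700719 (j = -1081 + 701800 = 700719)
726927 + j = 726927 + 700719 = 1427646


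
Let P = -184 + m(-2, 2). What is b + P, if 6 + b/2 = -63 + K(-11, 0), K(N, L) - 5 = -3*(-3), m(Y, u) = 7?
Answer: -287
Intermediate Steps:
K(N, L) = 14 (K(N, L) = 5 - 3*(-3) = 5 + 9 = 14)
b = -110 (b = -12 + 2*(-63 + 14) = -12 + 2*(-49) = -12 - 98 = -110)
P = -177 (P = -184 + 7 = -177)
b + P = -110 - 177 = -287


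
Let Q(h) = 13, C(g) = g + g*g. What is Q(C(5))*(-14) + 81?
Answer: -101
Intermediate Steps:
C(g) = g + g**2
Q(C(5))*(-14) + 81 = 13*(-14) + 81 = -182 + 81 = -101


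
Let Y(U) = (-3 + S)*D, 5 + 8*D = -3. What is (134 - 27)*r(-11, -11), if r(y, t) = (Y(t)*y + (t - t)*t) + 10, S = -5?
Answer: -8346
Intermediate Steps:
D = -1 (D = -5/8 + (1/8)*(-3) = -5/8 - 3/8 = -1)
Y(U) = 8 (Y(U) = (-3 - 5)*(-1) = -8*(-1) = 8)
r(y, t) = 10 + 8*y (r(y, t) = (8*y + (t - t)*t) + 10 = (8*y + 0*t) + 10 = (8*y + 0) + 10 = 8*y + 10 = 10 + 8*y)
(134 - 27)*r(-11, -11) = (134 - 27)*(10 + 8*(-11)) = 107*(10 - 88) = 107*(-78) = -8346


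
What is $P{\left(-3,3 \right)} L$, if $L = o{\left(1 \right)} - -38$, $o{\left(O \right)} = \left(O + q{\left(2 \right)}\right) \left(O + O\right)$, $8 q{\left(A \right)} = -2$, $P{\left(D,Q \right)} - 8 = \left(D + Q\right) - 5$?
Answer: $\frac{237}{2} \approx 118.5$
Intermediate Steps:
$P{\left(D,Q \right)} = 3 + D + Q$ ($P{\left(D,Q \right)} = 8 - \left(5 - D - Q\right) = 8 + \left(-5 + D + Q\right) = 3 + D + Q$)
$q{\left(A \right)} = - \frac{1}{4}$ ($q{\left(A \right)} = \frac{1}{8} \left(-2\right) = - \frac{1}{4}$)
$o{\left(O \right)} = 2 O \left(- \frac{1}{4} + O\right)$ ($o{\left(O \right)} = \left(O - \frac{1}{4}\right) \left(O + O\right) = \left(- \frac{1}{4} + O\right) 2 O = 2 O \left(- \frac{1}{4} + O\right)$)
$L = \frac{79}{2}$ ($L = \frac{1}{2} \cdot 1 \left(-1 + 4 \cdot 1\right) - -38 = \frac{1}{2} \cdot 1 \left(-1 + 4\right) + 38 = \frac{1}{2} \cdot 1 \cdot 3 + 38 = \frac{3}{2} + 38 = \frac{79}{2} \approx 39.5$)
$P{\left(-3,3 \right)} L = \left(3 - 3 + 3\right) \frac{79}{2} = 3 \cdot \frac{79}{2} = \frac{237}{2}$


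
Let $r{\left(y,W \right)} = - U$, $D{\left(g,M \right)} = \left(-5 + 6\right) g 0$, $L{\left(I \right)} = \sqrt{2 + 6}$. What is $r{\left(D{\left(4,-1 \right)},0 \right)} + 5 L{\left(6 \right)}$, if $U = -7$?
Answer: $7 + 10 \sqrt{2} \approx 21.142$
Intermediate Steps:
$L{\left(I \right)} = 2 \sqrt{2}$ ($L{\left(I \right)} = \sqrt{8} = 2 \sqrt{2}$)
$D{\left(g,M \right)} = 0$ ($D{\left(g,M \right)} = 1 g 0 = g 0 = 0$)
$r{\left(y,W \right)} = 7$ ($r{\left(y,W \right)} = \left(-1\right) \left(-7\right) = 7$)
$r{\left(D{\left(4,-1 \right)},0 \right)} + 5 L{\left(6 \right)} = 7 + 5 \cdot 2 \sqrt{2} = 7 + 10 \sqrt{2}$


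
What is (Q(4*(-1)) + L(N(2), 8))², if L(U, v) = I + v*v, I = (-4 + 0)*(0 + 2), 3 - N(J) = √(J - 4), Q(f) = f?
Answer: 2704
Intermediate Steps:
N(J) = 3 - √(-4 + J) (N(J) = 3 - √(J - 4) = 3 - √(-4 + J))
I = -8 (I = -4*2 = -8)
L(U, v) = -8 + v² (L(U, v) = -8 + v*v = -8 + v²)
(Q(4*(-1)) + L(N(2), 8))² = (4*(-1) + (-8 + 8²))² = (-4 + (-8 + 64))² = (-4 + 56)² = 52² = 2704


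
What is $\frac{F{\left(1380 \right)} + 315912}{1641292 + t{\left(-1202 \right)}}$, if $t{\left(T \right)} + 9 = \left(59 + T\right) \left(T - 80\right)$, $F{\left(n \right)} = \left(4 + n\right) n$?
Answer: $\frac{2225832}{3106609} \approx 0.71648$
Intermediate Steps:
$F{\left(n \right)} = n \left(4 + n\right)$
$t{\left(T \right)} = -9 + \left(-80 + T\right) \left(59 + T\right)$ ($t{\left(T \right)} = -9 + \left(59 + T\right) \left(T - 80\right) = -9 + \left(59 + T\right) \left(-80 + T\right) = -9 + \left(-80 + T\right) \left(59 + T\right)$)
$\frac{F{\left(1380 \right)} + 315912}{1641292 + t{\left(-1202 \right)}} = \frac{1380 \left(4 + 1380\right) + 315912}{1641292 - \left(-20513 - 1444804\right)} = \frac{1380 \cdot 1384 + 315912}{1641292 + \left(-4729 + 1444804 + 25242\right)} = \frac{1909920 + 315912}{1641292 + 1465317} = \frac{2225832}{3106609}$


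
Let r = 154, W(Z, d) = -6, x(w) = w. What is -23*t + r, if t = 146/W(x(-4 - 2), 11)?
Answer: 2141/3 ≈ 713.67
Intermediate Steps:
t = -73/3 (t = 146/(-6) = 146*(-⅙) = -73/3 ≈ -24.333)
-23*t + r = -23*(-73/3) + 154 = 1679/3 + 154 = 2141/3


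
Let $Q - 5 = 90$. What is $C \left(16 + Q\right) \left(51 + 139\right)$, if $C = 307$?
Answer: $6474630$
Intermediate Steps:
$Q = 95$ ($Q = 5 + 90 = 95$)
$C \left(16 + Q\right) \left(51 + 139\right) = 307 \left(16 + 95\right) \left(51 + 139\right) = 307 \cdot 111 \cdot 190 = 307 \cdot 21090 = 6474630$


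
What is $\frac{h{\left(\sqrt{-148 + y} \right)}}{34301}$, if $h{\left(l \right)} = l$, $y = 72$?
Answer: $\frac{2 i \sqrt{19}}{34301} \approx 0.00025416 i$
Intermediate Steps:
$\frac{h{\left(\sqrt{-148 + y} \right)}}{34301} = \frac{\sqrt{-148 + 72}}{34301} = \sqrt{-76} \cdot \frac{1}{34301} = 2 i \sqrt{19} \cdot \frac{1}{34301} = \frac{2 i \sqrt{19}}{34301}$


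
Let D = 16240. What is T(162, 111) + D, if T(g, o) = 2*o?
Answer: 16462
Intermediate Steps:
T(162, 111) + D = 2*111 + 16240 = 222 + 16240 = 16462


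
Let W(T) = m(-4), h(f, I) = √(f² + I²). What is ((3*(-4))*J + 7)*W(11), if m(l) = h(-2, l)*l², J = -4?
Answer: 1760*√5 ≈ 3935.5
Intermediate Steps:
h(f, I) = √(I² + f²)
m(l) = l²*√(4 + l²) (m(l) = √(l² + (-2)²)*l² = √(l² + 4)*l² = √(4 + l²)*l² = l²*√(4 + l²))
W(T) = 32*√5 (W(T) = (-4)²*√(4 + (-4)²) = 16*√(4 + 16) = 16*√20 = 16*(2*√5) = 32*√5)
((3*(-4))*J + 7)*W(11) = ((3*(-4))*(-4) + 7)*(32*√5) = (-12*(-4) + 7)*(32*√5) = (48 + 7)*(32*√5) = 55*(32*√5) = 1760*√5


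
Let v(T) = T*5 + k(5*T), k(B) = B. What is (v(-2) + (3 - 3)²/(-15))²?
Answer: 400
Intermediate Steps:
v(T) = 10*T (v(T) = T*5 + 5*T = 5*T + 5*T = 10*T)
(v(-2) + (3 - 3)²/(-15))² = (10*(-2) + (3 - 3)²/(-15))² = (-20 + 0²*(-1/15))² = (-20 + 0*(-1/15))² = (-20 + 0)² = (-20)² = 400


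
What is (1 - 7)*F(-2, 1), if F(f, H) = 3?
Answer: -18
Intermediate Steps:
(1 - 7)*F(-2, 1) = (1 - 7)*3 = -6*3 = -18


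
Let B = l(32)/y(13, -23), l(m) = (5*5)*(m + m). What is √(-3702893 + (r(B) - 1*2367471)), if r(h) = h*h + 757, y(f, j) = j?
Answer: 3*I*√356473567/23 ≈ 2462.7*I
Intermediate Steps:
l(m) = 50*m (l(m) = 25*(2*m) = 50*m)
B = -1600/23 (B = (50*32)/(-23) = 1600*(-1/23) = -1600/23 ≈ -69.565)
r(h) = 757 + h² (r(h) = h² + 757 = 757 + h²)
√(-3702893 + (r(B) - 1*2367471)) = √(-3702893 + ((757 + (-1600/23)²) - 1*2367471)) = √(-3702893 + ((757 + 2560000/529) - 2367471)) = √(-3702893 + (2960453/529 - 2367471)) = √(-3702893 - 1249431706/529) = √(-3208262103/529) = 3*I*√356473567/23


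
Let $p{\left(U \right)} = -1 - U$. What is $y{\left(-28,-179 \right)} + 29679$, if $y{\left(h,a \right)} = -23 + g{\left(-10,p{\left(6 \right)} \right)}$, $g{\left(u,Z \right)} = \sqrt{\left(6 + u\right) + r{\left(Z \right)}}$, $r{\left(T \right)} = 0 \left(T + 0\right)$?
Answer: $29656 + 2 i \approx 29656.0 + 2.0 i$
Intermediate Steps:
$r{\left(T \right)} = 0$ ($r{\left(T \right)} = 0 T = 0$)
$g{\left(u,Z \right)} = \sqrt{6 + u}$ ($g{\left(u,Z \right)} = \sqrt{\left(6 + u\right) + 0} = \sqrt{6 + u}$)
$y{\left(h,a \right)} = -23 + 2 i$ ($y{\left(h,a \right)} = -23 + \sqrt{6 - 10} = -23 + \sqrt{-4} = -23 + 2 i$)
$y{\left(-28,-179 \right)} + 29679 = \left(-23 + 2 i\right) + 29679 = 29656 + 2 i$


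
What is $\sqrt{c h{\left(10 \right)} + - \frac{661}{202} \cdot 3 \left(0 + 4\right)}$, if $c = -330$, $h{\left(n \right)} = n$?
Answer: $\frac{3 i \sqrt{3784874}}{101} \approx 57.786 i$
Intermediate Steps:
$\sqrt{c h{\left(10 \right)} + - \frac{661}{202} \cdot 3 \left(0 + 4\right)} = \sqrt{\left(-330\right) 10 + - \frac{661}{202} \cdot 3 \left(0 + 4\right)} = \sqrt{-3300 + \left(-661\right) \frac{1}{202} \cdot 3 \cdot 4} = \sqrt{-3300 - \frac{3966}{101}} = \sqrt{- \frac{337266}{101}} = \frac{3 i \sqrt{3784874}}{101}$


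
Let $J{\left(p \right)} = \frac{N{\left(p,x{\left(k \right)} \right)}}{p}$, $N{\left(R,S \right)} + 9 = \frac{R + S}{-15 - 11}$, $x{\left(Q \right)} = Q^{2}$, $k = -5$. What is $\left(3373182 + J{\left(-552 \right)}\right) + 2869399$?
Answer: $\frac{89593522219}{14352} \approx 6.2426 \cdot 10^{6}$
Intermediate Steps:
$N{\left(R,S \right)} = -9 - \frac{R}{26} - \frac{S}{26}$ ($N{\left(R,S \right)} = -9 + \frac{R + S}{-15 - 11} = -9 + \frac{R + S}{-26} = -9 + \left(R + S\right) \left(- \frac{1}{26}\right) = -9 - \left(\frac{R}{26} + \frac{S}{26}\right) = -9 - \frac{R}{26} - \frac{S}{26}$)
$J{\left(p \right)} = \frac{- \frac{259}{26} - \frac{p}{26}}{p}$ ($J{\left(p \right)} = \frac{-9 - \frac{p}{26} - \frac{\left(-5\right)^{2}}{26}}{p} = \frac{-9 - \frac{p}{26} - \frac{25}{26}}{p} = \frac{- \frac{259}{26} - \frac{p}{26}}{p}$)
$\left(3373182 + J{\left(-552 \right)}\right) + 2869399 = \left(3373182 + \frac{-259 - -552}{26 \left(-552\right)}\right) + 2869399 = \left(3373182 + \frac{1}{26} \left(- \frac{1}{552}\right) \left(-259 + 552\right)\right) + 2869399 = \left(3373182 + \frac{1}{26} \left(- \frac{1}{552}\right) 293\right) + 2869399 = \left(3373182 - \frac{293}{14352}\right) + 2869399 = \frac{48411907771}{14352} + 2869399 = \frac{89593522219}{14352}$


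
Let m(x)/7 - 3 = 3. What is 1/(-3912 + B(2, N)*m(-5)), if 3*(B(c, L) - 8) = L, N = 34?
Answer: -1/3100 ≈ -0.00032258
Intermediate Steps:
B(c, L) = 8 + L/3
m(x) = 42 (m(x) = 21 + 7*3 = 21 + 21 = 42)
1/(-3912 + B(2, N)*m(-5)) = 1/(-3912 + (8 + (⅓)*34)*42) = 1/(-3912 + (8 + 34/3)*42) = 1/(-3912 + (58/3)*42) = 1/(-3912 + 812) = 1/(-3100) = -1/3100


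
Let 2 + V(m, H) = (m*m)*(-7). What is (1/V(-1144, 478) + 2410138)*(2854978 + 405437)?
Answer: 23996268996396883055/3053718 ≈ 7.8581e+12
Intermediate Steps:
V(m, H) = -2 - 7*m² (V(m, H) = -2 + (m*m)*(-7) = -2 + m²*(-7) = -2 - 7*m²)
(1/V(-1144, 478) + 2410138)*(2854978 + 405437) = (1/(-2 - 7*(-1144)²) + 2410138)*(2854978 + 405437) = (1/(-2 - 7*1308736) + 2410138)*3260415 = (1/(-2 - 9161152) + 2410138)*3260415 = (1/(-9161154) + 2410138)*3260415 = (-1/9161154 + 2410138)*3260415 = (22079645379251/9161154)*3260415 = 23996268996396883055/3053718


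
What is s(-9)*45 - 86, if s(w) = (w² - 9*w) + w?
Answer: 6799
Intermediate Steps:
s(w) = w² - 8*w
s(-9)*45 - 86 = -9*(-8 - 9)*45 - 86 = -9*(-17)*45 - 86 = 153*45 - 86 = 6885 - 86 = 6799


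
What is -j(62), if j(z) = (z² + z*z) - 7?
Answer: -7681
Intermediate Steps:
j(z) = -7 + 2*z² (j(z) = (z² + z²) - 7 = 2*z² - 7 = -7 + 2*z²)
-j(62) = -(-7 + 2*62²) = -(-7 + 2*3844) = -(-7 + 7688) = -1*7681 = -7681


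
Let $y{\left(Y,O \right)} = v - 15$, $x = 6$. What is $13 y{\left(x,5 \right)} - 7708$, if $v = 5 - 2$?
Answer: $-7864$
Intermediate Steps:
$v = 3$
$y{\left(Y,O \right)} = -12$ ($y{\left(Y,O \right)} = 3 - 15 = -12$)
$13 y{\left(x,5 \right)} - 7708 = 13 \left(-12\right) - 7708 = -156 - 7708 = -7864$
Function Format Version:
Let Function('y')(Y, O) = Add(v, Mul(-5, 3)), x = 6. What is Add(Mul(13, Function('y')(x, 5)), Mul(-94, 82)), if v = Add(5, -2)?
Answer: -7864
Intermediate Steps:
v = 3
Function('y')(Y, O) = -12 (Function('y')(Y, O) = Add(3, Mul(-5, 3)) = Add(3, -15) = -12)
Add(Mul(13, Function('y')(x, 5)), Mul(-94, 82)) = Add(Mul(13, -12), Mul(-94, 82)) = Add(-156, -7708) = -7864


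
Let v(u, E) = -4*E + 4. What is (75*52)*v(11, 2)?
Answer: -15600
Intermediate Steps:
v(u, E) = 4 - 4*E
(75*52)*v(11, 2) = (75*52)*(4 - 4*2) = 3900*(4 - 8) = 3900*(-4) = -15600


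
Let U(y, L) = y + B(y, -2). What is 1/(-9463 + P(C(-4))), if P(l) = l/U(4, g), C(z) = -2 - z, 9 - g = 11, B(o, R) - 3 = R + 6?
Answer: -11/104091 ≈ -0.00010568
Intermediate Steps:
B(o, R) = 9 + R (B(o, R) = 3 + (R + 6) = 3 + (6 + R) = 9 + R)
g = -2 (g = 9 - 1*11 = 9 - 11 = -2)
U(y, L) = 7 + y (U(y, L) = y + (9 - 2) = y + 7 = 7 + y)
P(l) = l/11 (P(l) = l/(7 + 4) = l/11)
1/(-9463 + P(C(-4))) = 1/(-9463 + (-2 - 1*(-4))/11) = 1/(-9463 + (-2 + 4)/11) = 1/(-9463 + (1/11)*2) = 1/(-9463 + 2/11) = 1/(-104091/11) = -11/104091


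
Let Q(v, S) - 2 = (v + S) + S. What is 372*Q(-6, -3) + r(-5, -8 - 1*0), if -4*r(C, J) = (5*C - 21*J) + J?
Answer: -15015/4 ≈ -3753.8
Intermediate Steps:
r(C, J) = 5*J - 5*C/4 (r(C, J) = -((5*C - 21*J) + J)/4 = -((-21*J + 5*C) + J)/4 = -(-20*J + 5*C)/4 = 5*J - 5*C/4)
Q(v, S) = 2 + v + 2*S (Q(v, S) = 2 + ((v + S) + S) = 2 + ((S + v) + S) = 2 + (v + 2*S) = 2 + v + 2*S)
372*Q(-6, -3) + r(-5, -8 - 1*0) = 372*(2 - 6 + 2*(-3)) + (5*(-8 - 1*0) - 5/4*(-5)) = 372*(2 - 6 - 6) + (5*(-8 + 0) + 25/4) = 372*(-10) + (5*(-8) + 25/4) = -3720 + (-40 + 25/4) = -3720 - 135/4 = -15015/4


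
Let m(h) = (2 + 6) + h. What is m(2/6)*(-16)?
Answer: -400/3 ≈ -133.33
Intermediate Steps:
m(h) = 8 + h
m(2/6)*(-16) = (8 + 2/6)*(-16) = (8 + 2*(⅙))*(-16) = (8 + ⅓)*(-16) = (25/3)*(-16) = -400/3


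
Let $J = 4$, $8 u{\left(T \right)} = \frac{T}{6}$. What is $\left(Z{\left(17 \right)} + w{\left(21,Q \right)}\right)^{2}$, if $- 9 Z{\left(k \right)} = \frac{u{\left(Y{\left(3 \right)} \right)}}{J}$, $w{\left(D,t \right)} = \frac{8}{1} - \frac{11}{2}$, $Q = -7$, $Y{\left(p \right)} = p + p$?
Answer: $\frac{516961}{82944} \approx 6.2327$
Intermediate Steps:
$Y{\left(p \right)} = 2 p$
$u{\left(T \right)} = \frac{T}{48}$ ($u{\left(T \right)} = \frac{T \frac{1}{6}}{8} = \frac{\frac{1}{6} T}{8} = \frac{T}{48}$)
$w{\left(D,t \right)} = \frac{5}{2}$ ($w{\left(D,t \right)} = 8 \cdot 1 - \frac{11}{2} = 8 - \frac{11}{2} = \frac{5}{2}$)
$Z{\left(k \right)} = - \frac{1}{288}$ ($Z{\left(k \right)} = - \frac{\frac{2 \cdot 3}{48} \cdot \frac{1}{4}}{9} = - \frac{\frac{1}{48} \cdot 6 \cdot \frac{1}{4}}{9} = - \frac{\frac{1}{8} \cdot \frac{1}{4}}{9} = \left(- \frac{1}{9}\right) \frac{1}{32} = - \frac{1}{288}$)
$\left(Z{\left(17 \right)} + w{\left(21,Q \right)}\right)^{2} = \left(- \frac{1}{288} + \frac{5}{2}\right)^{2} = \left(\frac{719}{288}\right)^{2} = \frac{516961}{82944}$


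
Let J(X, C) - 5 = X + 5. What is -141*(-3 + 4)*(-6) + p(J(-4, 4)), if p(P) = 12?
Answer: 858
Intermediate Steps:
J(X, C) = 10 + X (J(X, C) = 5 + (X + 5) = 5 + (5 + X) = 10 + X)
-141*(-3 + 4)*(-6) + p(J(-4, 4)) = -141*(-3 + 4)*(-6) + 12 = -141*(-6) + 12 = 846 + 12 = 858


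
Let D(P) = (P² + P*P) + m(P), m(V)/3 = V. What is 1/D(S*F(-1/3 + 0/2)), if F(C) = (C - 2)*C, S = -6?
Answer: 9/266 ≈ 0.033835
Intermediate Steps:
m(V) = 3*V
F(C) = C*(-2 + C) (F(C) = (-2 + C)*C = C*(-2 + C))
D(P) = 2*P² + 3*P (D(P) = (P² + P*P) + 3*P = (P² + P²) + 3*P = 2*P² + 3*P)
1/D(S*F(-1/3 + 0/2)) = 1/((-6*(-1/3 + 0/2)*(-2 + (-1/3 + 0/2)))*(3 + 2*(-6*(-1/3 + 0/2)*(-2 + (-1/3 + 0/2))))) = 1/((-6*(-1*⅓ + 0*(½))*(-2 + (-1*⅓ + 0*(½))))*(3 + 2*(-6*(-1*⅓ + 0*(½))*(-2 + (-1*⅓ + 0*(½)))))) = 1/((-6*(-⅓ + 0)*(-2 + (-⅓ + 0)))*(3 + 2*(-6*(-⅓ + 0)*(-2 + (-⅓ + 0))))) = 1/((-(-2)*(-2 - ⅓))*(3 + 2*(-(-2)*(-2 - ⅓)))) = 1/((-(-2)*(-7)/3)*(3 + 2*(-(-2)*(-7)/3))) = 1/((-6*7/9)*(3 + 2*(-6*7/9))) = 1/(-14*(3 + 2*(-14/3))/3) = 1/(-14*(3 - 28/3)/3) = 1/(-14/3*(-19/3)) = 1/(266/9) = 9/266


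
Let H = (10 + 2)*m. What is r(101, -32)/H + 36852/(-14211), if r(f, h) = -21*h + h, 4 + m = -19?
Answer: -535172/108951 ≈ -4.9120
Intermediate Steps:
m = -23 (m = -4 - 19 = -23)
r(f, h) = -20*h
H = -276 (H = (10 + 2)*(-23) = 12*(-23) = -276)
r(101, -32)/H + 36852/(-14211) = -20*(-32)/(-276) + 36852/(-14211) = 640*(-1/276) + 36852*(-1/14211) = -160/69 - 12284/4737 = -535172/108951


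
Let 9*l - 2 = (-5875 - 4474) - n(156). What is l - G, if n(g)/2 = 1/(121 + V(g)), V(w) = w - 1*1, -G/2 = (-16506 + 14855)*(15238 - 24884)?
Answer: 39557628377/1242 ≈ 3.1850e+7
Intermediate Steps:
G = -31851092 (G = -2*(-16506 + 14855)*(15238 - 24884) = -(-3302)*(-9646) = -2*15925546 = -31851092)
V(w) = -1 + w (V(w) = w - 1 = -1 + w)
n(g) = 2/(120 + g) (n(g) = 2/(121 + (-1 + g)) = 2/(120 + g))
l = -1427887/1242 (l = 2/9 + ((-5875 - 4474) - 2/(120 + 156))/9 = 2/9 + (-10349 - 2/276)/9 = 2/9 + (-10349 - 1*1/138)/9 = 2/9 + (-10349 - 1/138)/9 = 2/9 + (⅑)*(-1428163/138) = 2/9 - 1428163/1242 = -1427887/1242 ≈ -1149.7)
l - G = -1427887/1242 - 1*(-31851092) = -1427887/1242 + 31851092 = 39557628377/1242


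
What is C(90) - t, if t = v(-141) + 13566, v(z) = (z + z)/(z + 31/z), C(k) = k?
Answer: -134186937/9956 ≈ -13478.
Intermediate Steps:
v(z) = 2*z/(z + 31/z) (v(z) = (2*z)/(z + 31/z) = 2*z/(z + 31/z))
t = 135082977/9956 (t = 2*(-141)²/(31 + (-141)²) + 13566 = 2*19881/(31 + 19881) + 13566 = 2*19881/19912 + 13566 = 2*19881*(1/19912) + 13566 = 19881/9956 + 13566 = 135082977/9956 ≈ 13568.)
C(90) - t = 90 - 1*135082977/9956 = 90 - 135082977/9956 = -134186937/9956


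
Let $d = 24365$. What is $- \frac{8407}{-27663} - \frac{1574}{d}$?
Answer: $\frac{161294993}{674008995} \approx 0.23931$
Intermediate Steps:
$- \frac{8407}{-27663} - \frac{1574}{d} = - \frac{8407}{-27663} - \frac{1574}{24365} = \left(-8407\right) \left(- \frac{1}{27663}\right) - \frac{1574}{24365} = \frac{8407}{27663} - \frac{1574}{24365} = \frac{161294993}{674008995}$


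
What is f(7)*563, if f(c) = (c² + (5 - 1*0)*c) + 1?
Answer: 47855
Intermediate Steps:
f(c) = 1 + c² + 5*c (f(c) = (c² + (5 + 0)*c) + 1 = (c² + 5*c) + 1 = 1 + c² + 5*c)
f(7)*563 = (1 + 7² + 5*7)*563 = (1 + 49 + 35)*563 = 85*563 = 47855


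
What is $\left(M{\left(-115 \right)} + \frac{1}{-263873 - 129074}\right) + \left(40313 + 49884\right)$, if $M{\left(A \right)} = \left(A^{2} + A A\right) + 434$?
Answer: $\frac{46006627706}{392947} \approx 1.1708 \cdot 10^{5}$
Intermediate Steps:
$M{\left(A \right)} = 434 + 2 A^{2}$ ($M{\left(A \right)} = \left(A^{2} + A^{2}\right) + 434 = 2 A^{2} + 434 = 434 + 2 A^{2}$)
$\left(M{\left(-115 \right)} + \frac{1}{-263873 - 129074}\right) + \left(40313 + 49884\right) = \left(\left(434 + 2 \left(-115\right)^{2}\right) + \frac{1}{-263873 - 129074}\right) + \left(40313 + 49884\right) = \left(\left(434 + 2 \cdot 13225\right) + \frac{1}{-392947}\right) + 90197 = \left(\left(434 + 26450\right) - \frac{1}{392947}\right) + 90197 = \left(26884 - \frac{1}{392947}\right) + 90197 = \frac{10563987147}{392947} + 90197 = \frac{46006627706}{392947}$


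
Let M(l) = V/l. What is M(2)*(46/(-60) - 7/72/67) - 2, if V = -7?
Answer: 33209/48240 ≈ 0.68841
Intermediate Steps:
M(l) = -7/l
M(2)*(46/(-60) - 7/72/67) - 2 = (-7/2)*(46/(-60) - 7/72/67) - 2 = (-7*½)*(46*(-1/60) - 7*1/72*(1/67)) - 2 = -7*(-23/30 - 7/72*1/67)/2 - 2 = -7*(-23/30 - 7/4824)/2 - 2 = -7/2*(-18527/24120) - 2 = 129689/48240 - 2 = 33209/48240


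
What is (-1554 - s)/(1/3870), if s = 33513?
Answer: -135709290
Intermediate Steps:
(-1554 - s)/(1/3870) = (-1554 - 1*33513)/(1/3870) = (-1554 - 33513)/(1/3870) = -35067*3870 = -135709290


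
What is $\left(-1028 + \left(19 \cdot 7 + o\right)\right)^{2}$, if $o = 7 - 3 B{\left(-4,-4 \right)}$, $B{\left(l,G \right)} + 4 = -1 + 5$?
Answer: $788544$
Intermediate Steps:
$B{\left(l,G \right)} = 0$ ($B{\left(l,G \right)} = -4 + \left(-1 + 5\right) = -4 + 4 = 0$)
$o = 7$ ($o = 7 - 0 = 7 + 0 = 7$)
$\left(-1028 + \left(19 \cdot 7 + o\right)\right)^{2} = \left(-1028 + \left(19 \cdot 7 + 7\right)\right)^{2} = \left(-1028 + \left(133 + 7\right)\right)^{2} = \left(-1028 + 140\right)^{2} = \left(-888\right)^{2} = 788544$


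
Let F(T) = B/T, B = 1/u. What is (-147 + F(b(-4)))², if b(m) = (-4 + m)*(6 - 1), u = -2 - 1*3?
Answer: 864301201/40000 ≈ 21608.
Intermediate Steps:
u = -5 (u = -2 - 3 = -5)
b(m) = -20 + 5*m (b(m) = (-4 + m)*5 = -20 + 5*m)
B = -⅕ (B = 1/(-5) = -⅕ ≈ -0.20000)
F(T) = -1/(5*T)
(-147 + F(b(-4)))² = (-147 - 1/(5*(-20 + 5*(-4))))² = (-147 - 1/(5*(-20 - 20)))² = (-147 - ⅕/(-40))² = (-147 - ⅕*(-1/40))² = (-147 + 1/200)² = (-29399/200)² = 864301201/40000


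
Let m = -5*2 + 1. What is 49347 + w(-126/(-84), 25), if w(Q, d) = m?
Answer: 49338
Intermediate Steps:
m = -9 (m = -10 + 1 = -9)
w(Q, d) = -9
49347 + w(-126/(-84), 25) = 49347 - 9 = 49338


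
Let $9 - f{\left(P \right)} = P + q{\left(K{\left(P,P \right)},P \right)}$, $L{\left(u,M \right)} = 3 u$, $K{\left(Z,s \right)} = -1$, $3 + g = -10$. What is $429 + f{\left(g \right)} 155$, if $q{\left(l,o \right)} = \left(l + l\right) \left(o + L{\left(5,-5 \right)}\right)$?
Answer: $4459$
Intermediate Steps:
$g = -13$ ($g = -3 - 10 = -13$)
$q{\left(l,o \right)} = 2 l \left(15 + o\right)$ ($q{\left(l,o \right)} = \left(l + l\right) \left(o + 3 \cdot 5\right) = 2 l \left(o + 15\right) = 2 l \left(15 + o\right)$)
$f{\left(P \right)} = 39 + P$ ($f{\left(P \right)} = 9 - \left(P + 2 \left(-1\right) \left(15 + P\right)\right) = 9 - \left(P - \left(30 + 2 P\right)\right) = 9 - \left(-30 - P\right) = 9 + \left(30 + P\right) = 39 + P$)
$429 + f{\left(g \right)} 155 = 429 + \left(39 - 13\right) 155 = 429 + 26 \cdot 155 = 429 + 4030 = 4459$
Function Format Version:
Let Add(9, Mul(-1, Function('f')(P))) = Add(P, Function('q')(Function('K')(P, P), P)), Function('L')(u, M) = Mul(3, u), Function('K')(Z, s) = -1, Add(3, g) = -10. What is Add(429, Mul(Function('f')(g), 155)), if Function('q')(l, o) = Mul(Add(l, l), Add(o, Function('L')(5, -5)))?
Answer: 4459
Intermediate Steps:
g = -13 (g = Add(-3, -10) = -13)
Function('q')(l, o) = Mul(2, l, Add(15, o)) (Function('q')(l, o) = Mul(Add(l, l), Add(o, Mul(3, 5))) = Mul(Mul(2, l), Add(o, 15)) = Mul(Mul(2, l), Add(15, o)) = Mul(2, l, Add(15, o)))
Function('f')(P) = Add(39, P) (Function('f')(P) = Add(9, Mul(-1, Add(P, Mul(2, -1, Add(15, P))))) = Add(9, Mul(-1, Add(P, Add(-30, Mul(-2, P))))) = Add(9, Mul(-1, Add(-30, Mul(-1, P)))) = Add(9, Add(30, P)) = Add(39, P))
Add(429, Mul(Function('f')(g), 155)) = Add(429, Mul(Add(39, -13), 155)) = Add(429, Mul(26, 155)) = Add(429, 4030) = 4459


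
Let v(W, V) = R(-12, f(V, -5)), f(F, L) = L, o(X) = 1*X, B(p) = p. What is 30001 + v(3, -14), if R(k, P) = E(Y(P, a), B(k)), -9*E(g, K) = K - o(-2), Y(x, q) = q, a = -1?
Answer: 270019/9 ≈ 30002.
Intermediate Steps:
o(X) = X
E(g, K) = -2/9 - K/9 (E(g, K) = -(K - 1*(-2))/9 = -(K + 2)/9 = -(2 + K)/9 = -2/9 - K/9)
R(k, P) = -2/9 - k/9
v(W, V) = 10/9 (v(W, V) = -2/9 - 1/9*(-12) = -2/9 + 4/3 = 10/9)
30001 + v(3, -14) = 30001 + 10/9 = 270019/9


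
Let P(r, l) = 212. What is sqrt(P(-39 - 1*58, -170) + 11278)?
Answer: sqrt(11490) ≈ 107.19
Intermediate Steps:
sqrt(P(-39 - 1*58, -170) + 11278) = sqrt(212 + 11278) = sqrt(11490)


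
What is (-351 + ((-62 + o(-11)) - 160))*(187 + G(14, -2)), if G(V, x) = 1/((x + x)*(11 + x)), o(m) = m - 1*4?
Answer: -329819/3 ≈ -1.0994e+5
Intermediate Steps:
o(m) = -4 + m (o(m) = m - 4 = -4 + m)
G(V, x) = 1/(2*x*(11 + x)) (G(V, x) = 1/((2*x)*(11 + x)) = 1/(2*x*(11 + x)))
(-351 + ((-62 + o(-11)) - 160))*(187 + G(14, -2)) = (-351 + ((-62 + (-4 - 11)) - 160))*(187 + (½)/(-2*(11 - 2))) = (-351 + ((-62 - 15) - 160))*(187 + (½)*(-½)/9) = (-351 + (-77 - 160))*(187 + (½)*(-½)*(⅑)) = (-351 - 237)*(187 - 1/36) = -588*6731/36 = -329819/3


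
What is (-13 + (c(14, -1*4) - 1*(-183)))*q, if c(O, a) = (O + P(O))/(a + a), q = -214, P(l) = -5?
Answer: -144557/4 ≈ -36139.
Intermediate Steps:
c(O, a) = (-5 + O)/(2*a) (c(O, a) = (O - 5)/(a + a) = (-5 + O)/((2*a)) = (-5 + O)*(1/(2*a)) = (-5 + O)/(2*a))
(-13 + (c(14, -1*4) - 1*(-183)))*q = (-13 + ((-5 + 14)/(2*((-1*4))) - 1*(-183)))*(-214) = (-13 + ((½)*9/(-4) + 183))*(-214) = (-13 + ((½)*(-¼)*9 + 183))*(-214) = (-13 + (-9/8 + 183))*(-214) = (-13 + 1455/8)*(-214) = (1351/8)*(-214) = -144557/4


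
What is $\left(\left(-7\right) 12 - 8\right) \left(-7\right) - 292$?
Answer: $352$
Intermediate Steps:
$\left(\left(-7\right) 12 - 8\right) \left(-7\right) - 292 = \left(-84 - 8\right) \left(-7\right) - 292 = \left(-92\right) \left(-7\right) - 292 = 644 - 292 = 352$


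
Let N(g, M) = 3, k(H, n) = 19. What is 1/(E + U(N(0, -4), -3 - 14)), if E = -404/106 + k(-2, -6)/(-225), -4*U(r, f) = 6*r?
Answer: -23850/200239 ≈ -0.11911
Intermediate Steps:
U(r, f) = -3*r/2
E = -46457/11925 (E = -404/106 + 19/(-225) = -404*1/106 + 19*(-1/225) = -202/53 - 19/225 = -46457/11925 ≈ -3.8958)
1/(E + U(N(0, -4), -3 - 14)) = 1/(-46457/11925 - 3/2*3) = 1/(-46457/11925 - 9/2) = 1/(-200239/23850) = -23850/200239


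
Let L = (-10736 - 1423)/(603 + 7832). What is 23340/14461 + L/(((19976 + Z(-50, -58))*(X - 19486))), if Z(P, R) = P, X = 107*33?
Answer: 993487311729973/615544986056850 ≈ 1.6140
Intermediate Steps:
X = 3531
L = -1737/1205 (L = -12159/8435 = -12159*1/8435 = -1737/1205 ≈ -1.4415)
23340/14461 + L/(((19976 + Z(-50, -58))*(X - 19486))) = 23340/14461 - 1737*1/((3531 - 19486)*(19976 - 50))/1205 = 23340*(1/14461) - 1737/(1205*(19926*(-15955))) = 23340/14461 - 1737/1205/(-317919330) = 23340/14461 - 1737/1205*(-1/317919330) = 23340/14461 + 193/42565865850 = 993487311729973/615544986056850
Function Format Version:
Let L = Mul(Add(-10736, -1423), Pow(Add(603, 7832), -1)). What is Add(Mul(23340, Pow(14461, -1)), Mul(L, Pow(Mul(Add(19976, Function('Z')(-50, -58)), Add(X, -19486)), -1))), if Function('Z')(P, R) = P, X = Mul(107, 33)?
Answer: Rational(993487311729973, 615544986056850) ≈ 1.6140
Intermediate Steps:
X = 3531
L = Rational(-1737, 1205) (L = Mul(-12159, Pow(8435, -1)) = Mul(-12159, Rational(1, 8435)) = Rational(-1737, 1205) ≈ -1.4415)
Add(Mul(23340, Pow(14461, -1)), Mul(L, Pow(Mul(Add(19976, Function('Z')(-50, -58)), Add(X, -19486)), -1))) = Add(Mul(23340, Pow(14461, -1)), Mul(Rational(-1737, 1205), Pow(Mul(Add(19976, -50), Add(3531, -19486)), -1))) = Add(Mul(23340, Rational(1, 14461)), Mul(Rational(-1737, 1205), Pow(Mul(19926, -15955), -1))) = Add(Rational(23340, 14461), Mul(Rational(-1737, 1205), Pow(-317919330, -1))) = Add(Rational(23340, 14461), Mul(Rational(-1737, 1205), Rational(-1, 317919330))) = Add(Rational(23340, 14461), Rational(193, 42565865850)) = Rational(993487311729973, 615544986056850)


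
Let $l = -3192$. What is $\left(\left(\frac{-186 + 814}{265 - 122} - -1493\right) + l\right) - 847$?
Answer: $- \frac{363450}{143} \approx -2541.6$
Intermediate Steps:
$\left(\left(\frac{-186 + 814}{265 - 122} - -1493\right) + l\right) - 847 = \left(\left(\frac{-186 + 814}{265 - 122} - -1493\right) - 3192\right) - 847 = \left(\left(\frac{628}{143} + 1493\right) - 3192\right) - 847 = \left(\frac{214127}{143} - 3192\right) - 847 = - \frac{242329}{143} - 847 = - \frac{363450}{143}$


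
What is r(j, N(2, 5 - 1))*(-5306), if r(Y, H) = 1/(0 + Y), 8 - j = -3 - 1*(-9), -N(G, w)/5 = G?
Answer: -2653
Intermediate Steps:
N(G, w) = -5*G
j = 2 (j = 8 - (-3 - 1*(-9)) = 8 - (-3 + 9) = 8 - 1*6 = 8 - 6 = 2)
r(Y, H) = 1/Y
r(j, N(2, 5 - 1))*(-5306) = -5306/2 = (½)*(-5306) = -2653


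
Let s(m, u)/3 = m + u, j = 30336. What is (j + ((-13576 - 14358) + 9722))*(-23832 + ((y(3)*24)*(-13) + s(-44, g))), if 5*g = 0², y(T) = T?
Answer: -301887600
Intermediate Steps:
g = 0 (g = (⅕)*0² = (⅕)*0 = 0)
s(m, u) = 3*m + 3*u (s(m, u) = 3*(m + u) = 3*m + 3*u)
(j + ((-13576 - 14358) + 9722))*(-23832 + ((y(3)*24)*(-13) + s(-44, g))) = (30336 + ((-13576 - 14358) + 9722))*(-23832 + ((3*24)*(-13) + (3*(-44) + 3*0))) = (30336 + (-27934 + 9722))*(-23832 + (72*(-13) + (-132 + 0))) = (30336 - 18212)*(-23832 + (-936 - 132)) = 12124*(-23832 - 1068) = 12124*(-24900) = -301887600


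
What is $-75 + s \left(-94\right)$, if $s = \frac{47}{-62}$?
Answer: $- \frac{116}{31} \approx -3.7419$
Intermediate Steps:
$s = - \frac{47}{62}$ ($s = 47 \left(- \frac{1}{62}\right) = - \frac{47}{62} \approx -0.75806$)
$-75 + s \left(-94\right) = -75 - - \frac{2209}{31} = -75 + \frac{2209}{31} = - \frac{116}{31}$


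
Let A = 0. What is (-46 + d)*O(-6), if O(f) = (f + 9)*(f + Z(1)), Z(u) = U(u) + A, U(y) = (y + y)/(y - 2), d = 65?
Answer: -456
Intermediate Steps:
U(y) = 2*y/(-2 + y) (U(y) = (2*y)/(-2 + y) = 2*y/(-2 + y))
Z(u) = 2*u/(-2 + u) (Z(u) = 2*u/(-2 + u) + 0 = 2*u/(-2 + u))
O(f) = (-2 + f)*(9 + f) (O(f) = (f + 9)*(f + 2*1/(-2 + 1)) = (9 + f)*(f + 2*1/(-1)) = (9 + f)*(f + 2*1*(-1)) = (9 + f)*(f - 2) = (9 + f)*(-2 + f) = (-2 + f)*(9 + f))
(-46 + d)*O(-6) = (-46 + 65)*(-18 + (-6)² + 7*(-6)) = 19*(-18 + 36 - 42) = 19*(-24) = -456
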